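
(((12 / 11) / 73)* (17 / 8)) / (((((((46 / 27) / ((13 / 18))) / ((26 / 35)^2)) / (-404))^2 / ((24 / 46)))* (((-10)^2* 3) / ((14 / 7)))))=361605918104496 / 366531445328125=0.99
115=115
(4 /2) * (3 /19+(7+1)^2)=2438 /19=128.32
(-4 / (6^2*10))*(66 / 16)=-11 / 240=-0.05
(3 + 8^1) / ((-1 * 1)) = -11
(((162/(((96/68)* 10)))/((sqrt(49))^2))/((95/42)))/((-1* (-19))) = 1377/252700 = 0.01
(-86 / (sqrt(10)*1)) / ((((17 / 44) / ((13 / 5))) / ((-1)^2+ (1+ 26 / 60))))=-897754*sqrt(10) / 6375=-445.33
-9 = -9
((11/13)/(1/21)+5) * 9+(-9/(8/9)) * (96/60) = 12267/65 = 188.72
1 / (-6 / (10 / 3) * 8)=-5 / 72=-0.07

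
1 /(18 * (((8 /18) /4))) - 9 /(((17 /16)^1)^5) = -17454511 /2839714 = -6.15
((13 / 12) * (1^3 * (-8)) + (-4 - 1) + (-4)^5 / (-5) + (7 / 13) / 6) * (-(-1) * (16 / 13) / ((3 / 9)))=596616 / 845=706.05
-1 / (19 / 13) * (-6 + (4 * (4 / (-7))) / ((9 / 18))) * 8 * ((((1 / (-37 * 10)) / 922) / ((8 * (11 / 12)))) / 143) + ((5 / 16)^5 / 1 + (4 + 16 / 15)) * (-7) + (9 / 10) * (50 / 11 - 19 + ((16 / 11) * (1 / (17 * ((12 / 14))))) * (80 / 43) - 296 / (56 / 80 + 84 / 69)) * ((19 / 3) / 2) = -308177317930712407169 / 597096500680458240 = -516.13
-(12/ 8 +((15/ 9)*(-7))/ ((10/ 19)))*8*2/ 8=124/ 3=41.33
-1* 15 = -15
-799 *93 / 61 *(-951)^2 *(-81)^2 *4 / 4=-440921016027027 / 61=-7228213377492.25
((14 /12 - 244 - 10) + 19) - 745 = -5873 /6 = -978.83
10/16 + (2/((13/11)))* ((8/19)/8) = 1411/1976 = 0.71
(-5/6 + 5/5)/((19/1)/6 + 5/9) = 3/67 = 0.04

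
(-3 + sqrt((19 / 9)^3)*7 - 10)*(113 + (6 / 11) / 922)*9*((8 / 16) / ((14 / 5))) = -167610105 / 70994 + 27218735*sqrt(19) / 30426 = 1538.51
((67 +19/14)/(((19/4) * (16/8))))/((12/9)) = 2871/532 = 5.40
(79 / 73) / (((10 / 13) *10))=1027 / 7300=0.14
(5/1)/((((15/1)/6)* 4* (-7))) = -1/14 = -0.07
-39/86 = -0.45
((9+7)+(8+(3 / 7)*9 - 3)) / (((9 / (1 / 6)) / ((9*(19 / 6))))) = 551 / 42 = 13.12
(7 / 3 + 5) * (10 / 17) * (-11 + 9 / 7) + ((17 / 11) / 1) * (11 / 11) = -9323 / 231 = -40.36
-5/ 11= -0.45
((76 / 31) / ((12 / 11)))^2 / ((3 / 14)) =611534 / 25947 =23.57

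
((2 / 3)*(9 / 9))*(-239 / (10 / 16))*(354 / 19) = -451232 / 95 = -4749.81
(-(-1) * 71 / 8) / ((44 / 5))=355 / 352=1.01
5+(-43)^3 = -79502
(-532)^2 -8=283016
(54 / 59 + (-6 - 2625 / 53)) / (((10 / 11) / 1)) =-60.07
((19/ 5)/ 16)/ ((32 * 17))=19/ 43520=0.00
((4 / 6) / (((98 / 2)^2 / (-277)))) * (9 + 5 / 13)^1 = -67588 / 93639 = -0.72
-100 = -100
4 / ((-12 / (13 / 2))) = -2.17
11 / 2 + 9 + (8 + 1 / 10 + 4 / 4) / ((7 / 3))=18.40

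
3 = 3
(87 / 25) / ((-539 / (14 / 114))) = -29 / 36575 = -0.00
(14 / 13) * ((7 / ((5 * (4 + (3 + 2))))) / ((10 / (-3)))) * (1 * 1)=-49 / 975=-0.05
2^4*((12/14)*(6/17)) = 576/119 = 4.84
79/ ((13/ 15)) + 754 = 10987/ 13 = 845.15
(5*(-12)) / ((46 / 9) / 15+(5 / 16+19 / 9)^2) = -6220800 / 644333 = -9.65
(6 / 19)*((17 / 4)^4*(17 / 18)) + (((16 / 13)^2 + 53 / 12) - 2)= 249651001 / 2466048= 101.24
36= 36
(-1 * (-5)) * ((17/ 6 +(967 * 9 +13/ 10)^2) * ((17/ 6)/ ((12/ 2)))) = 386400690749/ 2160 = 178889208.68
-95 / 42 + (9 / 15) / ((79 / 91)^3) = -139243579 / 103538190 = -1.34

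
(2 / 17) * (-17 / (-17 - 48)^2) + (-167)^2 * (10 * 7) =8248171748 / 4225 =1952230.00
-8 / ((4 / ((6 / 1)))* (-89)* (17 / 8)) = 96 / 1513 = 0.06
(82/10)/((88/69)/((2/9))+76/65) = 12259/10328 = 1.19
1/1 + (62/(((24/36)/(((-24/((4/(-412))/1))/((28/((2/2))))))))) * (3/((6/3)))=86218/7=12316.86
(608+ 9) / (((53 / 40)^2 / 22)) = 21718400 / 2809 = 7731.72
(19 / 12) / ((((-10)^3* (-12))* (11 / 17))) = 323 / 1584000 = 0.00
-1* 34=-34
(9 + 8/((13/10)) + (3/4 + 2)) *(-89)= -1593.44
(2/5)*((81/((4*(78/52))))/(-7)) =-27/35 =-0.77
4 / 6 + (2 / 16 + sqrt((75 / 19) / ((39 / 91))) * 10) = 19 / 24 + 50 * sqrt(133) / 19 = 31.14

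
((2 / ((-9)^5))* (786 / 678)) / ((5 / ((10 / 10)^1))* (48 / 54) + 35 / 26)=-6812 / 1004587515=-0.00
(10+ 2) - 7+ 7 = 12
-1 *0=0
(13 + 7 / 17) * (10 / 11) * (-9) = -20520 / 187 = -109.73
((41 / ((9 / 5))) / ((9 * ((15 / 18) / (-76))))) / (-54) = 3116 / 729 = 4.27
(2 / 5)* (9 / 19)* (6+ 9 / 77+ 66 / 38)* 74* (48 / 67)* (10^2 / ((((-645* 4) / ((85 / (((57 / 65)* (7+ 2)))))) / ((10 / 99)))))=-501086560000 / 150636418317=-3.33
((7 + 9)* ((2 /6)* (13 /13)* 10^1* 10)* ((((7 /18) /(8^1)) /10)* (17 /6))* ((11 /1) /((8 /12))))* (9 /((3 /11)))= 71995 /18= 3999.72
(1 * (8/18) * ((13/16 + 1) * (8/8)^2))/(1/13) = 377/36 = 10.47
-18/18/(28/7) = -1/4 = -0.25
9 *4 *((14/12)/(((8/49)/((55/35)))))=1617/4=404.25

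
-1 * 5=-5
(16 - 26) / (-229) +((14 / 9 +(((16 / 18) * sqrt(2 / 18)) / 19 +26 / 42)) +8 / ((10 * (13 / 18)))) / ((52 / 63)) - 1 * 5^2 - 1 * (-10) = -483581567 / 44119140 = -10.96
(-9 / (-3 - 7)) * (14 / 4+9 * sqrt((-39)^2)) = 6381 / 20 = 319.05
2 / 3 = 0.67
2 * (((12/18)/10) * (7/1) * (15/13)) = 14/13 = 1.08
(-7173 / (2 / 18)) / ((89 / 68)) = -4389876 / 89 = -49324.45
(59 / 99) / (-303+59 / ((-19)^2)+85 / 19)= -21299 / 10663191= -0.00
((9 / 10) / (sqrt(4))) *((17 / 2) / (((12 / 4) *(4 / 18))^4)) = 12393 / 640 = 19.36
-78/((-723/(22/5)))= 572/1205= 0.47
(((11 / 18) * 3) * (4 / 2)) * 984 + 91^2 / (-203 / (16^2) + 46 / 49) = 110475896 / 1829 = 60402.35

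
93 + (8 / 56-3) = 631 / 7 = 90.14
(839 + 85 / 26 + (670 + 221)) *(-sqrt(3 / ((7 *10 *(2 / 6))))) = -27039 *sqrt(70) / 364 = -621.50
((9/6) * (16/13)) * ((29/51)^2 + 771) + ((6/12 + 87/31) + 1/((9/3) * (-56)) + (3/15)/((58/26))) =103837123247/72747080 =1427.37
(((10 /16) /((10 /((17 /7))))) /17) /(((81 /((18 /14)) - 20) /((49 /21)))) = 1 /2064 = 0.00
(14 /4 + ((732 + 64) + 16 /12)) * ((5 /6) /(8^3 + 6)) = 24025 /18648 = 1.29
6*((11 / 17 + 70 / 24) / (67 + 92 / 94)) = 34169 / 108630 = 0.31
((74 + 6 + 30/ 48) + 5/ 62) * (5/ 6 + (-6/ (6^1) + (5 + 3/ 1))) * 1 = 940705/ 1488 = 632.19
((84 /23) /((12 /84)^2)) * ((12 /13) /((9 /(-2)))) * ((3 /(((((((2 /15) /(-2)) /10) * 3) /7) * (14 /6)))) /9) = 548800 /299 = 1835.45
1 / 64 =0.02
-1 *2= -2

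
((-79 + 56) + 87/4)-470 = -1885/4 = -471.25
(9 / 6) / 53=3 / 106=0.03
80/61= 1.31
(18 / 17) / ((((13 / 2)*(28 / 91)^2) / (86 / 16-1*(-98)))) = 96759 / 544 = 177.87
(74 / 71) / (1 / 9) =666 / 71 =9.38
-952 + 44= -908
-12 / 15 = -4 / 5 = -0.80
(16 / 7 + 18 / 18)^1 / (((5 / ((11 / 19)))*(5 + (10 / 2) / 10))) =46 / 665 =0.07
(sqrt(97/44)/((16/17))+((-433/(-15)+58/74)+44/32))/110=0.30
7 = 7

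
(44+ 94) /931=138 /931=0.15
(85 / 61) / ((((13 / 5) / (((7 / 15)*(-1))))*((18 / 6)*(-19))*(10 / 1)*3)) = 119 / 813618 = 0.00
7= 7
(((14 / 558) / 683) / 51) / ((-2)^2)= 7 / 38873628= 0.00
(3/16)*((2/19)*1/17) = 3/2584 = 0.00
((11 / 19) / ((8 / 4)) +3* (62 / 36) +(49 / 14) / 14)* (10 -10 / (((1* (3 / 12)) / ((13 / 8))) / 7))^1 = -578945 / 228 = -2539.23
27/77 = 0.35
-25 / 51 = -0.49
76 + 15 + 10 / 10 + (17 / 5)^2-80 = 589 / 25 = 23.56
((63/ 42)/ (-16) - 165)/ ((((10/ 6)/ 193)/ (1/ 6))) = -1019619/ 320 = -3186.31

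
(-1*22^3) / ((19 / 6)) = -63888 / 19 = -3362.53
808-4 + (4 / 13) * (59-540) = 656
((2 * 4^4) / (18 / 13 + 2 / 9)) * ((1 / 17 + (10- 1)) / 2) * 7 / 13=620928 / 799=777.13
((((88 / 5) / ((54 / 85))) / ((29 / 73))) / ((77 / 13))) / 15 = 64532 / 82215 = 0.78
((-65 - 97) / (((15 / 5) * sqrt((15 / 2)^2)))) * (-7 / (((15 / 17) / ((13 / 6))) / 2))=6188 / 25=247.52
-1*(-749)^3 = 420189749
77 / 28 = 11 / 4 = 2.75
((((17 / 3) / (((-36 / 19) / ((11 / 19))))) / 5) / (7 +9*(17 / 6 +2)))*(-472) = 44132 / 13635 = 3.24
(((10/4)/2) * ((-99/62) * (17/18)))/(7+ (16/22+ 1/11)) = -10285/42656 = -0.24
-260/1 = -260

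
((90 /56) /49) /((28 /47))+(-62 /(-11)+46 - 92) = -17033439 /422576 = -40.31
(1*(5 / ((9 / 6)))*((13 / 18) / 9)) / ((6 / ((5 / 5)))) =65 / 1458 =0.04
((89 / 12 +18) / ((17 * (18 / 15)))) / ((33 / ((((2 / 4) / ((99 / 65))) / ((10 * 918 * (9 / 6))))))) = 19825 / 22025434464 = 0.00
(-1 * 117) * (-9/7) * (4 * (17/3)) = 23868/7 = 3409.71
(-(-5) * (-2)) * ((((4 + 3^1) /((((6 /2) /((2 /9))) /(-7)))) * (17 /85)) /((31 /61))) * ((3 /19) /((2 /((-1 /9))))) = -5978 /47709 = -0.13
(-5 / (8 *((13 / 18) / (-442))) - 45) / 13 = 675 / 26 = 25.96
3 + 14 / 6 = 16 / 3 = 5.33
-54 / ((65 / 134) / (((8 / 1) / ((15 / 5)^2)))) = -6432 / 65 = -98.95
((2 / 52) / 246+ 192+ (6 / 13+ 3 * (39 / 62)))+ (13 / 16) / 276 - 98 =96.35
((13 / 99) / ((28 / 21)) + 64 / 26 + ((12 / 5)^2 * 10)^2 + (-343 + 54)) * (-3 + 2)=-130043629 / 42900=-3031.32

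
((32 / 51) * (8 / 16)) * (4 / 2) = 32 / 51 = 0.63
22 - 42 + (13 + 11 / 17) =-108 / 17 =-6.35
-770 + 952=182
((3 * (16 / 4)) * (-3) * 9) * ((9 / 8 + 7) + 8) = -10449 / 2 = -5224.50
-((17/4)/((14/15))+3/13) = -4.78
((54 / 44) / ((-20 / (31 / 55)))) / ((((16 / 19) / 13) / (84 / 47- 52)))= 12197601 / 454960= 26.81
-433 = -433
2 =2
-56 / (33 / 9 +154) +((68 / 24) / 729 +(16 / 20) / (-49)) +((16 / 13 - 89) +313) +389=4045022292911 / 6589452870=613.86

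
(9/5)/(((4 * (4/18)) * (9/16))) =18/5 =3.60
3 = 3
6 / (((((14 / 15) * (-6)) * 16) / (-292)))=1095 / 56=19.55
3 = 3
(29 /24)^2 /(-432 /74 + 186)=31117 /3839616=0.01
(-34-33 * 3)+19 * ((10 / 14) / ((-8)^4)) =-3813281 / 28672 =-133.00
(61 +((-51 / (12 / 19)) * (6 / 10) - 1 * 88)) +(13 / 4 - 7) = -396 / 5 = -79.20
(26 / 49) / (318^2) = 13 / 2477538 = 0.00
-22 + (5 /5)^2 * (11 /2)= -33 /2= -16.50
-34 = -34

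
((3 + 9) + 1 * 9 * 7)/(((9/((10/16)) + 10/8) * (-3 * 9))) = -500/2817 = -0.18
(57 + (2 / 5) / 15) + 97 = 11552 / 75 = 154.03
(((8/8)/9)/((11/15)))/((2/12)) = 10/11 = 0.91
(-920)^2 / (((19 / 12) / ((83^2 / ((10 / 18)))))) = 125946351360 / 19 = 6628755334.74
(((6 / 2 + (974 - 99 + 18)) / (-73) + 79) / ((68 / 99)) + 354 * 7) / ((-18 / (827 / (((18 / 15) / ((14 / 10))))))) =-24666969523 / 178704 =-138032.55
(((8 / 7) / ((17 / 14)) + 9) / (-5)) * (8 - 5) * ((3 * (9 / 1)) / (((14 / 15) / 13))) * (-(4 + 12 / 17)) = 21354840 / 2023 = 10556.03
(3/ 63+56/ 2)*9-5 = 1732/ 7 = 247.43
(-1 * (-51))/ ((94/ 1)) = 51/ 94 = 0.54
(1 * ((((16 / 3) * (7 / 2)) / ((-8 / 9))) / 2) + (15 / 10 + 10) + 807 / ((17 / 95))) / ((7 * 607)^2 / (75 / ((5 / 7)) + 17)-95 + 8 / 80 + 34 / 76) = 888744380 / 29138601613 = 0.03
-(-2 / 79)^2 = -4 / 6241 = -0.00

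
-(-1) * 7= 7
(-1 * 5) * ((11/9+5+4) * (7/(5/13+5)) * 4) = -2392/9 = -265.78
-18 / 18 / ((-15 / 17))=17 / 15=1.13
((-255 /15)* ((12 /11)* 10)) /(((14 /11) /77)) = -11220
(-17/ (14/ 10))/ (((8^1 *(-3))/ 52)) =26.31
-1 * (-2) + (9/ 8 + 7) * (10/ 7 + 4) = 1291/ 28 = 46.11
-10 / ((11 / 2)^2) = -40 / 121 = -0.33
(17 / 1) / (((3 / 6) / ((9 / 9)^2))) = 34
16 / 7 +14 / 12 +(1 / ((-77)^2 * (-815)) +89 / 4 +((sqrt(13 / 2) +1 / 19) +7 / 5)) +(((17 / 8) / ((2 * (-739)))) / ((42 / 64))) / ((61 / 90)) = sqrt(26) / 2 +1348486130613031 / 49664741515620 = 29.70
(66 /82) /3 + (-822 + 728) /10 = -1872 /205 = -9.13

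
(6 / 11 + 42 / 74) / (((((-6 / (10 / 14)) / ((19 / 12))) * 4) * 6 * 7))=-14345 / 11487168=-0.00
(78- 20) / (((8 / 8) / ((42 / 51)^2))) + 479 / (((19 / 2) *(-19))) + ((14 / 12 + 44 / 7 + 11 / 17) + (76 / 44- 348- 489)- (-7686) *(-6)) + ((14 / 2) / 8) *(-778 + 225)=-9136862260285 / 192799992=-47390.37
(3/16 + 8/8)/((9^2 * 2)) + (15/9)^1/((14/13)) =28213/18144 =1.55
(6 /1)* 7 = 42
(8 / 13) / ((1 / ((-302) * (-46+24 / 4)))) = 96640 / 13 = 7433.85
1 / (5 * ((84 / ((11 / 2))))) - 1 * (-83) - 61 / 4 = 56921 / 840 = 67.76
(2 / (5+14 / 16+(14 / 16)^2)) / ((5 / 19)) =2432 / 2125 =1.14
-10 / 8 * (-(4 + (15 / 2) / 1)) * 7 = 805 / 8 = 100.62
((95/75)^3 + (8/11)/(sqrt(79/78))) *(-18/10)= -6859/1875 - 72 *sqrt(6162)/4345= -4.96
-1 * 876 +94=-782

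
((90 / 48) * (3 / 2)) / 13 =45 / 208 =0.22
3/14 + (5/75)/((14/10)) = 11/42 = 0.26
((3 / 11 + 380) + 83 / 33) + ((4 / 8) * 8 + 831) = 40187 / 33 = 1217.79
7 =7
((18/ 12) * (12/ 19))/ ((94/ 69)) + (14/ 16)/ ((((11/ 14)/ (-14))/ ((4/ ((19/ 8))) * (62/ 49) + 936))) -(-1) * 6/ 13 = -169783469/ 11609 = -14625.16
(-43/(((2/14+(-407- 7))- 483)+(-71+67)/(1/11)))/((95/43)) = 0.02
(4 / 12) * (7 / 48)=7 / 144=0.05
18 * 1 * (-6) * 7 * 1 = -756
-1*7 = -7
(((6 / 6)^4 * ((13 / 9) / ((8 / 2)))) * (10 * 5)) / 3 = 325 / 54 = 6.02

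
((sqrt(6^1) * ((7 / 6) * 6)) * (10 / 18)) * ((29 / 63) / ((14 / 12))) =290 * sqrt(6) / 189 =3.76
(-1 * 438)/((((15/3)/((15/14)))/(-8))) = 5256/7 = 750.86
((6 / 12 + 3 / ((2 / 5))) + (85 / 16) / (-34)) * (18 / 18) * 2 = 251 / 16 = 15.69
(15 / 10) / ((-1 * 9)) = -1 / 6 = -0.17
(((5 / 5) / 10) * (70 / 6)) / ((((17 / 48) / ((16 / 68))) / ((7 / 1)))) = 1568 / 289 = 5.43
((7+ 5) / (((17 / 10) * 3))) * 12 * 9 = 4320 / 17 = 254.12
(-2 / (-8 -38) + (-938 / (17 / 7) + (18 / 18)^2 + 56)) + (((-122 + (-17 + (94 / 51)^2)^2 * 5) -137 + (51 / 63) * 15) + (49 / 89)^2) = 3014814618881368 / 8627532296481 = 349.44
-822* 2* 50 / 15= -5480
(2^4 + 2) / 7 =18 / 7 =2.57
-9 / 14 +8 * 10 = 79.36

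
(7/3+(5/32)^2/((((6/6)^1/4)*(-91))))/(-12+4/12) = -162997/815360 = -0.20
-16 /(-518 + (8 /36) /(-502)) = 36144 /1170163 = 0.03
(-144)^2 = 20736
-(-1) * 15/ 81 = 5/ 27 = 0.19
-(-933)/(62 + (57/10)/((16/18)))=74640/5473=13.64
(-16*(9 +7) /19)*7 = -1792 /19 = -94.32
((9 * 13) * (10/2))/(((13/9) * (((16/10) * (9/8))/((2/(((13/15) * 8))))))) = 3375/52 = 64.90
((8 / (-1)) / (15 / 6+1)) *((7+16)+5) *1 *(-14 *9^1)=8064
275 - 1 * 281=-6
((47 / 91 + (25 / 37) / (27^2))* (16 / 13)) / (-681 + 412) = -20320096 / 8583536871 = -0.00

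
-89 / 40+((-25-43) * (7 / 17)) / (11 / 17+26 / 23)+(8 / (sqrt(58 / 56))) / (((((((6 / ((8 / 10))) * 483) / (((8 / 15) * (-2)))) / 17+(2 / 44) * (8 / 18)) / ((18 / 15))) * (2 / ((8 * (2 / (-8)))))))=-19991 / 1112+5170176 * sqrt(203) / 1559871865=-17.93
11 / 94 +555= 555.12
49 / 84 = 7 / 12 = 0.58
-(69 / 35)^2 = -4761 / 1225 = -3.89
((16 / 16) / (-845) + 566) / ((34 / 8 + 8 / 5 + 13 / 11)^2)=11.45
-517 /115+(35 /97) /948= -47537227 /10574940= -4.50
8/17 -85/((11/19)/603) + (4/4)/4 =-66220921/748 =-88530.64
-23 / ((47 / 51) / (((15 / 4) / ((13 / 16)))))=-70380 / 611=-115.19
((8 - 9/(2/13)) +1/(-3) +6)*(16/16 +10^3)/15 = -269269/90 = -2991.88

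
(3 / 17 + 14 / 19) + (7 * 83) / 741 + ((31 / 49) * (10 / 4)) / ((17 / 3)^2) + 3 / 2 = 34068005 / 10493301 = 3.25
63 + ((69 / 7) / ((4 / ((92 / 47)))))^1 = 22314 / 329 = 67.82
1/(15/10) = 2/3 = 0.67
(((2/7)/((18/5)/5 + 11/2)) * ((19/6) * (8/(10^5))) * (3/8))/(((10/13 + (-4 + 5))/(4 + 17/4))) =8151/400568000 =0.00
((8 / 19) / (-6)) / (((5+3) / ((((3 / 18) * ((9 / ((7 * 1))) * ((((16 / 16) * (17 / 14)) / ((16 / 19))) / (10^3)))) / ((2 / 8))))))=-17 / 1568000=-0.00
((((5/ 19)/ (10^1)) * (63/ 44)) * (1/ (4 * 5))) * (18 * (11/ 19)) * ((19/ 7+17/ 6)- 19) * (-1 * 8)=3051/ 1444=2.11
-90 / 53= -1.70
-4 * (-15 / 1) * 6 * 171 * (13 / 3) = 266760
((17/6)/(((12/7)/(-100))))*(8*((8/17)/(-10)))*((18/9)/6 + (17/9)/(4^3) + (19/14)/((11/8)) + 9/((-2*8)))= 174605/3564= 48.99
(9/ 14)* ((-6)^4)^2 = 1079753.14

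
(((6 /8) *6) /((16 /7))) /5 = 63 /160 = 0.39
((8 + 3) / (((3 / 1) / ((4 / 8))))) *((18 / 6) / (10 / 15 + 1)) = 33 / 10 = 3.30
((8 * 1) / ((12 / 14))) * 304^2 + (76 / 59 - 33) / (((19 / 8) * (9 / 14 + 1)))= 66716699728 / 77349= 862541.21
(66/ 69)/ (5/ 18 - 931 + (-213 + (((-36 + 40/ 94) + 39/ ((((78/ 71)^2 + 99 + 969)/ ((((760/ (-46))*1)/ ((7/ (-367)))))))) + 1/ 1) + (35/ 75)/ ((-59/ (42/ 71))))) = -612828082583640/ 734675928133017179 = -0.00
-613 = -613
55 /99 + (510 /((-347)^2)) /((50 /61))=3038224 /5418405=0.56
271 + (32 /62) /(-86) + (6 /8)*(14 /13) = 9420103 /34658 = 271.80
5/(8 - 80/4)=-5/12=-0.42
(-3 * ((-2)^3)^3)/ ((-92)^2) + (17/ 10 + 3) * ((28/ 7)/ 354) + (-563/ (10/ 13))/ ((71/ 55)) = -37675901119/ 66479430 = -566.73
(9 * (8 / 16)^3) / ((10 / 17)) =153 / 80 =1.91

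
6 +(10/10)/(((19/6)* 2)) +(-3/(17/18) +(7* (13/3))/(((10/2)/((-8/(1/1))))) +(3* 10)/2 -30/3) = -196474/4845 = -40.55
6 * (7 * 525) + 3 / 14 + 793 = 319805 / 14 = 22843.21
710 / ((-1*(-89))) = 710 / 89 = 7.98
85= 85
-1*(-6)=6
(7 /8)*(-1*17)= -119 /8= -14.88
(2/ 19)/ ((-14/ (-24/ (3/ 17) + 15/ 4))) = 529/ 532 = 0.99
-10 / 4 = -5 / 2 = -2.50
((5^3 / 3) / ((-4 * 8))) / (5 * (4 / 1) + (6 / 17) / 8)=-2125 / 32712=-0.06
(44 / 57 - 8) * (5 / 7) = -2060 / 399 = -5.16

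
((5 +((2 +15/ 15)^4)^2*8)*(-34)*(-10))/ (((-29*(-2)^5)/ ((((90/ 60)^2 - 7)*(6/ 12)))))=-45676.83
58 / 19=3.05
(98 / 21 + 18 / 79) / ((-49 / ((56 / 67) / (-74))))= 4640 / 4112661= 0.00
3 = 3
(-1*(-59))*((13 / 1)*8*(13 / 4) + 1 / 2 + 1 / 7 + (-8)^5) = -26786649 / 14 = -1913332.07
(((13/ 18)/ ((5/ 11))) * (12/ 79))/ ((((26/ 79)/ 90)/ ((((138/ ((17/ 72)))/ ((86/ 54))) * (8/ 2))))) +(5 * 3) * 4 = 70867668/ 731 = 96946.19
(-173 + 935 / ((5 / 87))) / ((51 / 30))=160960 / 17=9468.24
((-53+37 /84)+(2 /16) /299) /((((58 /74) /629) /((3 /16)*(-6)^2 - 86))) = 3342732.39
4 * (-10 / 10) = -4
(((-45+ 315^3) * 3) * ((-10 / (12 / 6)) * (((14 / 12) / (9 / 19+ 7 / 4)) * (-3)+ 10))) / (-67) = 667624528800 / 11323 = 58961805.95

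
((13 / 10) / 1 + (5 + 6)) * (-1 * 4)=-246 / 5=-49.20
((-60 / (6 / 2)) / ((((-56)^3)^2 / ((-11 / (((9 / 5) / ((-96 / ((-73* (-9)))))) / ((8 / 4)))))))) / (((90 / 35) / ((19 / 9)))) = -0.00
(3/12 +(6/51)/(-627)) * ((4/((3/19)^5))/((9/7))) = 9716342797/1226907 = 7919.38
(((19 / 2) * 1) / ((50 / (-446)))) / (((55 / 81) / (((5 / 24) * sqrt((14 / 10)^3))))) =-800793 * sqrt(35) / 110000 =-43.07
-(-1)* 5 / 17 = 5 / 17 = 0.29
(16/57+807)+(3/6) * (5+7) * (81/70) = 1624376/1995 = 814.22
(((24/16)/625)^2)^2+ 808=1972656250000081/2441406250000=808.00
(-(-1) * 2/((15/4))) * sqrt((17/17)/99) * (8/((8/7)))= 56 * sqrt(11)/495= 0.38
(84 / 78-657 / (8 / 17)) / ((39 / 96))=-580340 / 169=-3433.96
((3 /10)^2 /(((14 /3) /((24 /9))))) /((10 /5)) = 9 /350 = 0.03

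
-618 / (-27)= 22.89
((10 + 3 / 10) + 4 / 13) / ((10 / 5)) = 1379 / 260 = 5.30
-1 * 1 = -1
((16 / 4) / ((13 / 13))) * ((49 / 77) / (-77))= -4 / 121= -0.03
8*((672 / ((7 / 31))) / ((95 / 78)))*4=7428096 / 95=78190.48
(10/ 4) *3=15/ 2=7.50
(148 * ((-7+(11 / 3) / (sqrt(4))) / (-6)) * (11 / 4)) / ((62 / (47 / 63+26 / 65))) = 146927 / 22680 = 6.48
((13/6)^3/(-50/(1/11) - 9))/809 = -169/7513992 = -0.00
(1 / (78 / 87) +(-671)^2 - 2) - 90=11703903 / 26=450150.12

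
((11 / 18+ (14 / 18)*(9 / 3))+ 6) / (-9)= -161 / 162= -0.99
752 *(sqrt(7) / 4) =188 *sqrt(7) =497.40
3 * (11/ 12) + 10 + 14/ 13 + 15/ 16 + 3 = 3695/ 208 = 17.76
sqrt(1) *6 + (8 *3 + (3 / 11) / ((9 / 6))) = 332 / 11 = 30.18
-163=-163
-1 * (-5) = 5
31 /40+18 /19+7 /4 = 2639 /760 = 3.47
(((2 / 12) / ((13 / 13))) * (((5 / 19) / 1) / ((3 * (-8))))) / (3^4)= -0.00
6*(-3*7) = -126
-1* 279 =-279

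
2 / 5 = 0.40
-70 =-70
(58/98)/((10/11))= 319/490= 0.65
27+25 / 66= 1807 / 66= 27.38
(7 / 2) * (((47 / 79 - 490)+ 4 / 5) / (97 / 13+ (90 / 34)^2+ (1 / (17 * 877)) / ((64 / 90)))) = -71221951596432 / 602577578515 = -118.20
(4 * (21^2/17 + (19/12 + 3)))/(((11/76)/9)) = 7592.28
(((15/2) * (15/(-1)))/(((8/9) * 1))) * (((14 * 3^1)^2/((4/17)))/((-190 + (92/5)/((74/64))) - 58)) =936187875/228992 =4088.30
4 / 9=0.44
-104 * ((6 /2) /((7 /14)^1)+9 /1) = -1560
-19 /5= -3.80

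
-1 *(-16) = 16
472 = 472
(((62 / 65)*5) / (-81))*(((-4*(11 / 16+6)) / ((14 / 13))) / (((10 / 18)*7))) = 3317 / 8820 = 0.38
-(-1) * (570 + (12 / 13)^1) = 570.92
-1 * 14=-14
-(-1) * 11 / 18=11 / 18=0.61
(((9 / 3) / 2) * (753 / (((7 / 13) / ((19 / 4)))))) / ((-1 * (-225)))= 61997 / 1400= 44.28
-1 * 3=-3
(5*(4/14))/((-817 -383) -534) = -5/6069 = -0.00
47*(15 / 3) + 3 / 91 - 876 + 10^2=-49228 / 91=-540.97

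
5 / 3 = 1.67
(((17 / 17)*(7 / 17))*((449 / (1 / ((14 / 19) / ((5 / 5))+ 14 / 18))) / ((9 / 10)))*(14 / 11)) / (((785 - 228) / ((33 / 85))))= 22793036 / 82579149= 0.28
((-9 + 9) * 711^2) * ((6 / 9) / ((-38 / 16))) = 0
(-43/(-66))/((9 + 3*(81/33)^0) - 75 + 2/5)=-215/20658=-0.01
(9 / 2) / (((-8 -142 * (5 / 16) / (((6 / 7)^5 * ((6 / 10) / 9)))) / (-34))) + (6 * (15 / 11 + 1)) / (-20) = -0.60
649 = 649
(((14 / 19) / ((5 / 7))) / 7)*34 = 476 / 95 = 5.01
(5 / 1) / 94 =5 / 94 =0.05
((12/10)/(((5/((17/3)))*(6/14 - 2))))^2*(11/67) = 0.12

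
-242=-242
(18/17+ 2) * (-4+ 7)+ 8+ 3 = 343/17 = 20.18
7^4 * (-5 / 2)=-12005 / 2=-6002.50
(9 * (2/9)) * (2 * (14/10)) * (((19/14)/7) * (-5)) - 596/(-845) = -27938/5915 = -4.72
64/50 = 32/25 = 1.28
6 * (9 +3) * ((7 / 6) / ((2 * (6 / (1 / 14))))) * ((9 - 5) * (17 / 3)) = 34 / 3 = 11.33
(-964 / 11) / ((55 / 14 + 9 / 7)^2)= -188944 / 58619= -3.22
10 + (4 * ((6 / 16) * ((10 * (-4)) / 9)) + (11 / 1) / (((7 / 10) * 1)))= 400 / 21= 19.05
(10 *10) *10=1000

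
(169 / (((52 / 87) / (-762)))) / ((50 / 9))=-3878199 / 100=-38781.99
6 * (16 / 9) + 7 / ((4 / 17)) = 485 / 12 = 40.42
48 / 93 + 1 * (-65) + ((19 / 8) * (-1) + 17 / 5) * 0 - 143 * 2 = -10865 / 31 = -350.48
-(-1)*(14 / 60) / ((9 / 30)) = 7 / 9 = 0.78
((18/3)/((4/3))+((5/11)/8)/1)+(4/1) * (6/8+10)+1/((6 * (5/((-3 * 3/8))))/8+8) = 29427/616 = 47.77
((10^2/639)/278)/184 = 25/8171532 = 0.00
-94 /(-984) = 0.10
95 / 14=6.79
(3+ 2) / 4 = 5 / 4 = 1.25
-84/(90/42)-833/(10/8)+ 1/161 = -568003/805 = -705.59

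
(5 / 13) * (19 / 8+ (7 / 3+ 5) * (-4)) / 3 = -3235 / 936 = -3.46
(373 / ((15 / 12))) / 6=746 / 15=49.73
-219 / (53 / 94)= -20586 / 53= -388.42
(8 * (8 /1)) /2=32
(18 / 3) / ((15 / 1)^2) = 0.03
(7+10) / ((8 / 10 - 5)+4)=-85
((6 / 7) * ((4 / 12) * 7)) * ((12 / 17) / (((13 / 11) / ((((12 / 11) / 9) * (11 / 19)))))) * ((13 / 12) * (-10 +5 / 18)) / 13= -7700 / 113373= -0.07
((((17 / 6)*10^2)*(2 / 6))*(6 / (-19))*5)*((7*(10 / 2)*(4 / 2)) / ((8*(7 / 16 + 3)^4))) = -7798784 / 834537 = -9.35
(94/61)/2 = 47/61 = 0.77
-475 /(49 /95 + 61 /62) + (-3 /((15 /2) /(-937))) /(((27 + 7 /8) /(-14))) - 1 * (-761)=2521501041 /9848795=256.02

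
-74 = -74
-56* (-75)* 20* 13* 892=974064000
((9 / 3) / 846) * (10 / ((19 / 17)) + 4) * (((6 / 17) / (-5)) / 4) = -123 / 151810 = -0.00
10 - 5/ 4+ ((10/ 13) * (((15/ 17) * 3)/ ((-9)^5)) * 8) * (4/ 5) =50748055/ 5799924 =8.75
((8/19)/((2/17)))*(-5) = -340/19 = -17.89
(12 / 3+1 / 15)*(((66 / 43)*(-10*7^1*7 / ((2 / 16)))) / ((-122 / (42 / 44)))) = 191.44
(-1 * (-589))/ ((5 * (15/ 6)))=47.12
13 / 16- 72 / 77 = -151 / 1232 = -0.12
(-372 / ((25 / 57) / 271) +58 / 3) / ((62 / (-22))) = 189611422 / 2325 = 81553.30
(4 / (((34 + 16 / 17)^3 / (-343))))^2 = 2839760855281 / 2745356115653316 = 0.00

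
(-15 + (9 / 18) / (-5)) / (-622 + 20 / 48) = 906 / 37295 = 0.02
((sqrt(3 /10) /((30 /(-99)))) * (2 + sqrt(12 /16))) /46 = 33 * sqrt(30) * (-4-sqrt(3)) /9200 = -0.11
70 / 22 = 35 / 11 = 3.18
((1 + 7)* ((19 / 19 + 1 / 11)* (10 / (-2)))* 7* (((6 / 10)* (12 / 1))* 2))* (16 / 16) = -48384 / 11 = -4398.55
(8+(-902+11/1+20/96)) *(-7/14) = 21187/48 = 441.40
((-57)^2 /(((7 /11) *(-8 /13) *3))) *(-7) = 154869 /8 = 19358.62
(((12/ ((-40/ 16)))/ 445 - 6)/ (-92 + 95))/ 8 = -2229/ 8900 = -0.25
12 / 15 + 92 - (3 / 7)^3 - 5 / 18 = 92.44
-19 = -19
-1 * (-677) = 677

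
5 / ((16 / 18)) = 45 / 8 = 5.62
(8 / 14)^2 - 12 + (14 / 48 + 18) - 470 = -544937 / 1176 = -463.38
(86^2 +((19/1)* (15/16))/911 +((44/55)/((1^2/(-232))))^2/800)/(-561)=-2053636589/154870000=-13.26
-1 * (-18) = 18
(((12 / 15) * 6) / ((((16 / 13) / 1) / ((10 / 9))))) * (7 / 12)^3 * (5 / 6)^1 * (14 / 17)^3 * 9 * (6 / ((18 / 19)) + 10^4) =229560846515 / 6367248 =36053.39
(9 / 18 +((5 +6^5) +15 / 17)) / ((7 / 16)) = 17788.30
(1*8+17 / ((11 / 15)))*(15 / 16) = 5145 / 176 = 29.23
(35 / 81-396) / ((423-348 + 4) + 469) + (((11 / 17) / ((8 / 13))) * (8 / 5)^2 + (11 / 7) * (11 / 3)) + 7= 1945401529 / 132054300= 14.73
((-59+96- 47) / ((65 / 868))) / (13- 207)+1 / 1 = 2129 / 1261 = 1.69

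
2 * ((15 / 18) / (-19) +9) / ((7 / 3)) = 7.68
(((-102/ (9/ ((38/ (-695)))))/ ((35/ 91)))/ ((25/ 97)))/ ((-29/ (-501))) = 272078404/ 2519375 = 107.99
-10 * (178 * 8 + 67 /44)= -313615 /22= -14255.23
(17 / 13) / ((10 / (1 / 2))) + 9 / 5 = 97 / 52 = 1.87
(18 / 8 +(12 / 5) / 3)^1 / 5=61 / 100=0.61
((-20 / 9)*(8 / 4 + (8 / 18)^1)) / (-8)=55 / 81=0.68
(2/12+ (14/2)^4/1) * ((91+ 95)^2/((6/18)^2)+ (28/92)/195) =20118907949629/26910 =747636861.75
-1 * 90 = -90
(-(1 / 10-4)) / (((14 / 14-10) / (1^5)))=-13 / 30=-0.43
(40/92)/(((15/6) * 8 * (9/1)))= 0.00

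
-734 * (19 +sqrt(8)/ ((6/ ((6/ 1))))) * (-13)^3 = 3225196 * sqrt(2) +30639362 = 35200477.92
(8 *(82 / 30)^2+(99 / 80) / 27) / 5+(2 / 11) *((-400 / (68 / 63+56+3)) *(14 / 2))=522997891 / 149886000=3.49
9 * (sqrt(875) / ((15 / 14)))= 42 * sqrt(35)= 248.48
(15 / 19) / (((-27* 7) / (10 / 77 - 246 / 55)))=8 / 441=0.02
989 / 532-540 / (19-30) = 50.95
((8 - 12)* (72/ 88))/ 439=-36/ 4829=-0.01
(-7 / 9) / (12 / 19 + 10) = -133 / 1818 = -0.07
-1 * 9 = -9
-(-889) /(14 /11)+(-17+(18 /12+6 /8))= 2735 /4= 683.75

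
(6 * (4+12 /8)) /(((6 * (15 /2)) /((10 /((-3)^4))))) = 0.09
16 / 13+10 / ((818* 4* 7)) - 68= -9940271 / 148876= -66.77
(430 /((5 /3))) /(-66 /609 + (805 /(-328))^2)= 5634604416 /129182227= 43.62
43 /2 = 21.50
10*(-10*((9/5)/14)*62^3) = -21449520/7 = -3064217.14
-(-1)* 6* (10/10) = 6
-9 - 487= -496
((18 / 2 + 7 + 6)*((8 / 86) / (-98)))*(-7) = 44 / 301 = 0.15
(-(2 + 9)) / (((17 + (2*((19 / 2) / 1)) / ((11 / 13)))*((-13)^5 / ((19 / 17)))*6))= 0.00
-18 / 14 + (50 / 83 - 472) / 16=-142917 / 4648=-30.75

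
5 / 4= 1.25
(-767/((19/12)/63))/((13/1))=-44604/19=-2347.58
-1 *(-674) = 674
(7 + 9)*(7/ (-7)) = -16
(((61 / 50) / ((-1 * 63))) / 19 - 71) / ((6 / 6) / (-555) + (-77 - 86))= 157228207 / 360959340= 0.44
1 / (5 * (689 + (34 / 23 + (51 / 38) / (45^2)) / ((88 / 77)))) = 943920 / 3257911837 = 0.00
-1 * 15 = -15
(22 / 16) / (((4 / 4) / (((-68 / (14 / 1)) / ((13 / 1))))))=-187 / 364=-0.51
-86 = -86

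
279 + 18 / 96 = 4467 / 16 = 279.19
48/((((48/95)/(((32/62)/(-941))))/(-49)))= 74480/29171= 2.55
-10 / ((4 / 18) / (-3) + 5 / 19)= -5130 / 97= -52.89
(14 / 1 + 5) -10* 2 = -1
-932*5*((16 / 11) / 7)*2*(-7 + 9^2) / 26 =-5517440 / 1001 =-5511.93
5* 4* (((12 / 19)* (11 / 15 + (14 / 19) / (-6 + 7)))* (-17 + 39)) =408.55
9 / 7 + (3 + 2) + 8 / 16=95 / 14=6.79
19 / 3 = 6.33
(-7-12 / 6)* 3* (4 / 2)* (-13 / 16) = 43.88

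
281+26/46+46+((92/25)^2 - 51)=4170297/14375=290.11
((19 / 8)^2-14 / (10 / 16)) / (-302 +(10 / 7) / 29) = 1088689 / 19614720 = 0.06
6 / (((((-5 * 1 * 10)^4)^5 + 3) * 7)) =6 / 66757202148437500000000000000000021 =0.00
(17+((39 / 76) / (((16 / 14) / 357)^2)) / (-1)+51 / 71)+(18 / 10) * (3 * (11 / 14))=-604968826411 / 12087040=-50051.03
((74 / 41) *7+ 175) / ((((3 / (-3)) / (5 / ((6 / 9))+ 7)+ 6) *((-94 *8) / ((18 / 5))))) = -2007873 / 13257760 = -0.15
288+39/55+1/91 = 1445044/5005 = 288.72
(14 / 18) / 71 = 7 / 639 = 0.01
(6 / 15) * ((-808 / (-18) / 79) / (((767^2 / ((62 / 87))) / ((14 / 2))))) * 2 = 701344 / 181948963365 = 0.00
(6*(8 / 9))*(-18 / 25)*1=-96 / 25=-3.84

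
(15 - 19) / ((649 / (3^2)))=-36 / 649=-0.06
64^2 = 4096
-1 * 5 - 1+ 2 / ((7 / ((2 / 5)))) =-206 / 35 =-5.89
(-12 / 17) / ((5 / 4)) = -48 / 85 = -0.56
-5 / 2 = -2.50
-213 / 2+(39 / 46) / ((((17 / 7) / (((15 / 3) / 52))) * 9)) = -999361 / 9384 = -106.50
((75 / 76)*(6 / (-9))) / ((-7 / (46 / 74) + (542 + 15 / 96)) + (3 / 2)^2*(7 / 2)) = -1840 / 1506833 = -0.00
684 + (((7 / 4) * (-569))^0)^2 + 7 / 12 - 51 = 7615 / 12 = 634.58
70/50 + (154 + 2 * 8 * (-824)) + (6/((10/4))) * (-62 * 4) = -68119/5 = -13623.80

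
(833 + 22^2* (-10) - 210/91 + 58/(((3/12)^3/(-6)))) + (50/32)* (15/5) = -5465537/208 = -26276.62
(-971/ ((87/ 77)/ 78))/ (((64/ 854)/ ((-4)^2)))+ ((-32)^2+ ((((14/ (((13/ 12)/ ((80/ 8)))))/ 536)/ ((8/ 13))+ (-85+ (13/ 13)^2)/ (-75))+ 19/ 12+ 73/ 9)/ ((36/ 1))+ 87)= -112610084197757/ 7869150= -14310323.76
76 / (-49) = -76 / 49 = -1.55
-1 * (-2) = 2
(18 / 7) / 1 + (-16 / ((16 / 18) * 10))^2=5.81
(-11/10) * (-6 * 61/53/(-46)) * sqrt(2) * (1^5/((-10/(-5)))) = -2013 * sqrt(2)/24380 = -0.12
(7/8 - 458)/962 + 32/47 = 74393/361712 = 0.21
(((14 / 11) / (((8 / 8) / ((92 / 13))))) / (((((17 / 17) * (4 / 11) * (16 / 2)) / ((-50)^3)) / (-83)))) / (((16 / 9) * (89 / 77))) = 144696234375 / 9256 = 15632696.02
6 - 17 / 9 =37 / 9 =4.11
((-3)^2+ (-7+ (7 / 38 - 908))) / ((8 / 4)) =-34421 / 76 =-452.91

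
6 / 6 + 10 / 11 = 21 / 11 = 1.91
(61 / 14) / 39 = 0.11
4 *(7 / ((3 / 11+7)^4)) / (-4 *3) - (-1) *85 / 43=10440393059 / 5283840000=1.98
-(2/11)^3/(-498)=4/331419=0.00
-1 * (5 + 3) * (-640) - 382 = 4738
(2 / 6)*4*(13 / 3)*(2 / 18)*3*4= 208 / 27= 7.70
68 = 68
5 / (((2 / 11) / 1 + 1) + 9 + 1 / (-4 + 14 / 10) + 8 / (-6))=2145 / 3631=0.59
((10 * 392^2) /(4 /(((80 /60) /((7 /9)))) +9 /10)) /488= 973.87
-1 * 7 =-7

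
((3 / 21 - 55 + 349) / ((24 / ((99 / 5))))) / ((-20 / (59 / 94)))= -7.62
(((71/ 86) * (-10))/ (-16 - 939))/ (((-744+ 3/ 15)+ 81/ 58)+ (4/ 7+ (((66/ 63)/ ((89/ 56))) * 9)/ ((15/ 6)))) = -2565514/ 219448165143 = -0.00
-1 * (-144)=144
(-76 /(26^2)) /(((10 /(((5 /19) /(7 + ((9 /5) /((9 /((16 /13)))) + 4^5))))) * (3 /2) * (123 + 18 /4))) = -2 /133324659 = -0.00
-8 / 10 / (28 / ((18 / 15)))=-6 / 175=-0.03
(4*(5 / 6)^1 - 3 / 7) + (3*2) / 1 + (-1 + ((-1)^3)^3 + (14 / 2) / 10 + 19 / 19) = 1807 / 210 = 8.60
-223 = -223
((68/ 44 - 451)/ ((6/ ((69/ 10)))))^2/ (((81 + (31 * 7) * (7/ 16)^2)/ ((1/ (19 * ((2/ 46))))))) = 4758394171392/ 1802933275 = 2639.25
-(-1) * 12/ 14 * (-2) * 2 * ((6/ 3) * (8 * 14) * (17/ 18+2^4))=-39040/ 3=-13013.33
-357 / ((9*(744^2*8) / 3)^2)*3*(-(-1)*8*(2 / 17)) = -0.00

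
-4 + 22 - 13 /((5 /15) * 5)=51 /5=10.20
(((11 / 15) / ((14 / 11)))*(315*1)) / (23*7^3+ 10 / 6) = 99 / 4304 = 0.02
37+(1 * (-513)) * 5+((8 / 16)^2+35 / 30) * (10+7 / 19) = -2513.31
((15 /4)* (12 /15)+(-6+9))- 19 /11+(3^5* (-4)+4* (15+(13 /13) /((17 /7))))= -169437 /187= -906.08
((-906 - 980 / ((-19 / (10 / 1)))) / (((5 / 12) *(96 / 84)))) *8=-622776 / 95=-6555.54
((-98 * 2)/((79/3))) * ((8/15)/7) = -224/395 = -0.57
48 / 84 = 4 / 7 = 0.57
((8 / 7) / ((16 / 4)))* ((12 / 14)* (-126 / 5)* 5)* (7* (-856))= 184896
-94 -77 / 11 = -101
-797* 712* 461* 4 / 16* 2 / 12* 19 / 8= -621302147 / 24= -25887589.46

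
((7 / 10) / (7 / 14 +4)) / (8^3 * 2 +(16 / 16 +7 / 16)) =112 / 738315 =0.00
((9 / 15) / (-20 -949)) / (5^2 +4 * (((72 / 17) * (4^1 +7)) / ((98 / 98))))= -1 / 341335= -0.00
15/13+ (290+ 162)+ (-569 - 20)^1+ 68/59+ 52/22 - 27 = -1344267/8437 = -159.33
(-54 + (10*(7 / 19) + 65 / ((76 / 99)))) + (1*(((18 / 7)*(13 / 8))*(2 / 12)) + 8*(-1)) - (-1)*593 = 659735 / 1064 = 620.05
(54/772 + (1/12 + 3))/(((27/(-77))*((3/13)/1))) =-7310303/187596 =-38.97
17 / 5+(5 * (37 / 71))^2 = 256822 / 25205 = 10.19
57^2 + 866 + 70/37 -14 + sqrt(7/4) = sqrt(7)/2 + 151807/37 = 4104.21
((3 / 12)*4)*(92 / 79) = 92 / 79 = 1.16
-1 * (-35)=35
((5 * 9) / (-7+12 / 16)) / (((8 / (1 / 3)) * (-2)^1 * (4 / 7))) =21 / 80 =0.26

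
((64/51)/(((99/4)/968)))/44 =512/459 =1.12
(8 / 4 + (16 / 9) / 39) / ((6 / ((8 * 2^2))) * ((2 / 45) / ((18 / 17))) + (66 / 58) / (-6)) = -1665760 / 148031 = -11.25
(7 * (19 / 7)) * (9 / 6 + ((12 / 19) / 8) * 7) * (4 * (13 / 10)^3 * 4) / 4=342.73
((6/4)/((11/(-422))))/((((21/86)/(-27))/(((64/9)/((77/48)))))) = 167233536/5929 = 28206.03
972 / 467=2.08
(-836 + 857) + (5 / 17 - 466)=-7560 / 17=-444.71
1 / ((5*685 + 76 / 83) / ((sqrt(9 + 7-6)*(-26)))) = -2158*sqrt(10) / 284351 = -0.02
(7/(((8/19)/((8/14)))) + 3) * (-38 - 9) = -1175/2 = -587.50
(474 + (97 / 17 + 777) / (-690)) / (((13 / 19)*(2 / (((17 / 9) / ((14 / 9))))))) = 52693783 / 125580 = 419.60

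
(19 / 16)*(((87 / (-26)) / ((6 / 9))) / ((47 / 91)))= -34713 / 3008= -11.54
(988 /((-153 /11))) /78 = -418 /459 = -0.91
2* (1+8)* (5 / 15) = 6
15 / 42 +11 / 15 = 229 / 210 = 1.09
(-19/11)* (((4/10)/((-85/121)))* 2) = 1.97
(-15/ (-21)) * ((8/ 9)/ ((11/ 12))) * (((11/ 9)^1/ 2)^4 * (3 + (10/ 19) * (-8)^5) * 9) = -14991.74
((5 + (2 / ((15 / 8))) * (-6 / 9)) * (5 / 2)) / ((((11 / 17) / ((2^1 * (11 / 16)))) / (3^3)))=9843 / 16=615.19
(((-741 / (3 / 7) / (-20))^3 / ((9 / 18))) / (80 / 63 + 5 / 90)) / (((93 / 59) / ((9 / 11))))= 57636658645839 / 113894000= 506055.27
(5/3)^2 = 25/9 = 2.78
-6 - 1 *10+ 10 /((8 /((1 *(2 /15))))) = -95 /6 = -15.83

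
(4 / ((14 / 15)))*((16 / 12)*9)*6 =2160 / 7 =308.57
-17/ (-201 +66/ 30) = 85/ 994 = 0.09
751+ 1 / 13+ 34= 10206 / 13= 785.08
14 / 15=0.93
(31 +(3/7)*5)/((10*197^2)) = 116/1358315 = 0.00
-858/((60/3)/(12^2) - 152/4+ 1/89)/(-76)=-0.30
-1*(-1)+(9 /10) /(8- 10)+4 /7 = 157 /140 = 1.12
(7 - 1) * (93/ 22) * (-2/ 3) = -186/ 11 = -16.91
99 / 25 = 3.96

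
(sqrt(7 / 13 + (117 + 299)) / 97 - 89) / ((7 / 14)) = -177.58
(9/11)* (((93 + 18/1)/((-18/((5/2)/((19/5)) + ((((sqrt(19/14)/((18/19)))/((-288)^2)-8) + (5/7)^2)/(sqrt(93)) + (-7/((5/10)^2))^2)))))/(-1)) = -13579* sqrt(93)/33418 + 703* sqrt(24738)/14255087616 + 3309687/836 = 3955.04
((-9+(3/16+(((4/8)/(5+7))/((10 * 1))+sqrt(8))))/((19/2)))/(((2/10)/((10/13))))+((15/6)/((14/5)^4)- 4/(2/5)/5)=-314577959/56932512+200 * sqrt(2)/247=-4.38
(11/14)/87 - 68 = -82813/1218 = -67.99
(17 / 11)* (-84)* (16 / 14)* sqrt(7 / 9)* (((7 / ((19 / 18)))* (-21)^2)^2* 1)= -1679643713664* sqrt(7) / 3971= -1119093315.93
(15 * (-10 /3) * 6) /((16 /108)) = -2025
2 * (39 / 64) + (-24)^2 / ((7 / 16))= 295185 / 224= 1317.79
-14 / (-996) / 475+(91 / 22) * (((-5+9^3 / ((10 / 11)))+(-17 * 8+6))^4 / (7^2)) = 121657579091859351263 / 7285740000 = 16698040156.78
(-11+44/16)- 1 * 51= -237/4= -59.25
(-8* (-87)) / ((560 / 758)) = 32973 / 35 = 942.09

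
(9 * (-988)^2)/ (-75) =-2928432/ 25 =-117137.28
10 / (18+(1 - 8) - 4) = 10 / 7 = 1.43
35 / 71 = 0.49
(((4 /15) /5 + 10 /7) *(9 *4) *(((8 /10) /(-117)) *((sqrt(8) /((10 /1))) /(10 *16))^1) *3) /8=-389 *sqrt(2) /2275000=-0.00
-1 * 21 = -21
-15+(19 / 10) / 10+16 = 119 / 100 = 1.19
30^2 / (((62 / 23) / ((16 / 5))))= 1068.39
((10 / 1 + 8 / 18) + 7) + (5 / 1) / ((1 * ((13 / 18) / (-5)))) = -2009 / 117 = -17.17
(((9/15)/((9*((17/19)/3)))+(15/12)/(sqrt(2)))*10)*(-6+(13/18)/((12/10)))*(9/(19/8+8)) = -14575*sqrt(2)/498 -44308/4233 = -51.86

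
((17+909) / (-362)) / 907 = -463 / 164167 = -0.00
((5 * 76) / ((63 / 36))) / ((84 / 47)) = 17860 / 147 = 121.50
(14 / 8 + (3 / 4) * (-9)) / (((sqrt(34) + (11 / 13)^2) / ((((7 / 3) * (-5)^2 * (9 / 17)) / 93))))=17892875 / 504040191 - 24990875 * sqrt(34) / 504040191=-0.25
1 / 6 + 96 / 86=331 / 258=1.28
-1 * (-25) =25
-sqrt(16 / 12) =-2 * sqrt(3) / 3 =-1.15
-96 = -96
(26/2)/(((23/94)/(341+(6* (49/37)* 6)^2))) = 4372957550/31487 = 138881.37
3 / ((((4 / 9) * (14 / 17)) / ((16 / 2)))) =459 / 7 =65.57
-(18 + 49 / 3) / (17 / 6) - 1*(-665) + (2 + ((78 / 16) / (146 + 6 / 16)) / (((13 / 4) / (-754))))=12882927 / 19907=647.16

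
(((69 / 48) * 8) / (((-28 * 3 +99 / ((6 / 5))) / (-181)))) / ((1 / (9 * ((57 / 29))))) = 711873 / 29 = 24547.34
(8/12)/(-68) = -1/102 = -0.01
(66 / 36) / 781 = 1 / 426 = 0.00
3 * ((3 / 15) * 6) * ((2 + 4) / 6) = 18 / 5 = 3.60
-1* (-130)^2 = -16900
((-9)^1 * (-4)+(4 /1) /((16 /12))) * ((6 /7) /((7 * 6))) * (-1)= -39 /49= -0.80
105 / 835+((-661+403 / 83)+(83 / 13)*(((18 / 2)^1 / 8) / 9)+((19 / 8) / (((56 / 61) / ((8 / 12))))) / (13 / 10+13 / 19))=-1148910820405 / 1755800592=-654.35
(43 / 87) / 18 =0.03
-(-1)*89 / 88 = 89 / 88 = 1.01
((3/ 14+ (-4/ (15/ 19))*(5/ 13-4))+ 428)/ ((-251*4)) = -1219033/ 2740920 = -0.44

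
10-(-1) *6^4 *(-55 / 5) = -14246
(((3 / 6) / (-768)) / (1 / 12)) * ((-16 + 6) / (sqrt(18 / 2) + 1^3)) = 5 / 256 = 0.02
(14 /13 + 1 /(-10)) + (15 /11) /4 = 3769 /2860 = 1.32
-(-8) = 8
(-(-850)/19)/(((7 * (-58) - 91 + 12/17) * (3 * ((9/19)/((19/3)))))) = -274550/683397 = -0.40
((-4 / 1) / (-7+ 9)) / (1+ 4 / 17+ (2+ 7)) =-17 / 87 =-0.20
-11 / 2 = -5.50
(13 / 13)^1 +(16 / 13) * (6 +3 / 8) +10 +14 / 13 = 259 / 13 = 19.92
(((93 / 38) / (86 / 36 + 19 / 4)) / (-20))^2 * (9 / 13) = 6305121 / 30996795700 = 0.00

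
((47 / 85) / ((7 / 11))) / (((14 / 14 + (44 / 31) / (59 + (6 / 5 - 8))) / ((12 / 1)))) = 50196564 / 4945045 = 10.15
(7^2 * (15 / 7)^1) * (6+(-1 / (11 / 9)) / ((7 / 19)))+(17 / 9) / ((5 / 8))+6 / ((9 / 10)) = 201221 / 495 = 406.51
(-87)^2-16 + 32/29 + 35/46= 10078189/1334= 7554.86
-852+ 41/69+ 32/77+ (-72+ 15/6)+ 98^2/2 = 41244923/10626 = 3881.51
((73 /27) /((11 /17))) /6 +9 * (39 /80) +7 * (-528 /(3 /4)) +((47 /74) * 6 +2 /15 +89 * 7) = -2266004915 /527472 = -4295.97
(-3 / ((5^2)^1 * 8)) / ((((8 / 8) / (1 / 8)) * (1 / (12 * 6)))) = -27 / 200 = -0.14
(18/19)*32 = 576/19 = 30.32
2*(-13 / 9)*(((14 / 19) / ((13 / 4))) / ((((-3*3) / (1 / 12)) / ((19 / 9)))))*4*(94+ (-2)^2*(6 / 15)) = 53536 / 10935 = 4.90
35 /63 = 5 /9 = 0.56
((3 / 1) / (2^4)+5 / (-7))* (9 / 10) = -531 / 1120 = -0.47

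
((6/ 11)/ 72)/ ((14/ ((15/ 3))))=5/ 1848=0.00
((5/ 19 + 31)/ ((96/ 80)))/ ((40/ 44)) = 1089/ 38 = 28.66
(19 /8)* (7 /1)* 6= 399 /4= 99.75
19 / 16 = 1.19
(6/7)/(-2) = -0.43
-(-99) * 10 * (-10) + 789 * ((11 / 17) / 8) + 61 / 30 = -9834.15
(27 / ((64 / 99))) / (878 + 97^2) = 33 / 8128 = 0.00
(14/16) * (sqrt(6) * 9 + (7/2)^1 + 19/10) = 189/40 + 63 * sqrt(6)/8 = 24.01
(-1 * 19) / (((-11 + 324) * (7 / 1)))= -19 / 2191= -0.01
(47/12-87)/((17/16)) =-3988/51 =-78.20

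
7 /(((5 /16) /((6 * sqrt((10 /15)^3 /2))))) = 448 * sqrt(3) /15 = 51.73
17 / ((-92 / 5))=-85 / 92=-0.92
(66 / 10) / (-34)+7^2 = 8297 / 170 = 48.81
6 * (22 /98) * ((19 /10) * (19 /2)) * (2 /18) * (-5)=-3971 /294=-13.51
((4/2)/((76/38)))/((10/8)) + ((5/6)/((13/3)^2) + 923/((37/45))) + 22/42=1475873759/1313130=1123.94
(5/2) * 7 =35/2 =17.50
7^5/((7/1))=2401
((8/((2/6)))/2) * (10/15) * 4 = 32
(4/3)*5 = 20/3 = 6.67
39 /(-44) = -39 /44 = -0.89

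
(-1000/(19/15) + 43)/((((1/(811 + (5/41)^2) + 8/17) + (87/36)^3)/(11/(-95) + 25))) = -335694924441646848/263595159664285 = -1273.52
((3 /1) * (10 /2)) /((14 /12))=90 /7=12.86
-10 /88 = -5 /44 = -0.11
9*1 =9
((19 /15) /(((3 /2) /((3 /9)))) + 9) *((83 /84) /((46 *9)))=14857 /670680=0.02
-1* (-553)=553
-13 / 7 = -1.86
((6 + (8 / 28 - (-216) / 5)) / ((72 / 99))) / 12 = 4763 / 840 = 5.67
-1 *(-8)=8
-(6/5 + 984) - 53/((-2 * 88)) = -866711/880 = -984.90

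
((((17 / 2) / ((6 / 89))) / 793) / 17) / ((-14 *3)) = -89 / 399672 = -0.00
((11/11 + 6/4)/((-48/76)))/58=-95/1392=-0.07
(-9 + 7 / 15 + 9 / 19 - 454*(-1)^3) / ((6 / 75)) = 635465 / 114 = 5574.25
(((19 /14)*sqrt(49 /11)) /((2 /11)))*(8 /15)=38*sqrt(11) /15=8.40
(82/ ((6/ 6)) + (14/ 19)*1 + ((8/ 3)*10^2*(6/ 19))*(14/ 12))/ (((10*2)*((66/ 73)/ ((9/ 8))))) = 188267/ 16720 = 11.26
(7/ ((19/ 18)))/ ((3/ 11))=24.32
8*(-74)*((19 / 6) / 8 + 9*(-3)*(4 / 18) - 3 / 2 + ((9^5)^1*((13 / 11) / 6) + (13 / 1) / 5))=-1135662793 / 165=-6882804.81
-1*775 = -775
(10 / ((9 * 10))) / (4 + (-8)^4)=1 / 36900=0.00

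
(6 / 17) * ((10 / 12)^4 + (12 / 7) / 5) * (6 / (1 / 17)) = 37427 / 1260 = 29.70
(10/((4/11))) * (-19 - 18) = -2035/2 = -1017.50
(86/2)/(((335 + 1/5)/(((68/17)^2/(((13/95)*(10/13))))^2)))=1241840/419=2963.82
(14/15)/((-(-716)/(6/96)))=7/85920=0.00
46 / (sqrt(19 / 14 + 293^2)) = 46 * sqrt(1869630) / 400635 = 0.16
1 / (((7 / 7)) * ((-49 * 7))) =-1 / 343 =-0.00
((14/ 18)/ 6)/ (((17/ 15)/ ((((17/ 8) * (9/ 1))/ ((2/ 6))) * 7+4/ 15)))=337589/ 7344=45.97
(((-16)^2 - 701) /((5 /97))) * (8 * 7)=-483448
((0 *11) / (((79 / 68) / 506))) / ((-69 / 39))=0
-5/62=-0.08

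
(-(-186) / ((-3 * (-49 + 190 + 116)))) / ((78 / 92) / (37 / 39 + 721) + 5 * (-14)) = 80300912 / 23299825343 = 0.00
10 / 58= 0.17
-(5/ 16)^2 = -25/ 256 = -0.10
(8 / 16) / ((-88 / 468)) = -117 / 44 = -2.66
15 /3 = 5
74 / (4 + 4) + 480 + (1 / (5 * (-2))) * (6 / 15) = 48921 / 100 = 489.21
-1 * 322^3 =-33386248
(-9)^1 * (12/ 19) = -108/ 19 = -5.68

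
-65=-65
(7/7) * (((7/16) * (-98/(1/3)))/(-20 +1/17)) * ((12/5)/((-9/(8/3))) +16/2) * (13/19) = 3107923/96615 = 32.17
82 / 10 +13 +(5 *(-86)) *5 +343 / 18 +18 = -188257 / 90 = -2091.74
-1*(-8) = 8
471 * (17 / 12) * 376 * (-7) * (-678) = 1190704956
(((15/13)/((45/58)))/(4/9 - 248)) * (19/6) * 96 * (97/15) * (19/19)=-427576/36205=-11.81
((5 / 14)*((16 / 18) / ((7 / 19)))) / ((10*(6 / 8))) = 152 / 1323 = 0.11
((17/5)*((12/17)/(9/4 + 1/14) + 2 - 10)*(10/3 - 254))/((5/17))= 108715136/4875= 22300.54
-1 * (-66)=66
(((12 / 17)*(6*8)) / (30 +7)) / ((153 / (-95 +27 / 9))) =-5888 / 10693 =-0.55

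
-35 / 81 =-0.43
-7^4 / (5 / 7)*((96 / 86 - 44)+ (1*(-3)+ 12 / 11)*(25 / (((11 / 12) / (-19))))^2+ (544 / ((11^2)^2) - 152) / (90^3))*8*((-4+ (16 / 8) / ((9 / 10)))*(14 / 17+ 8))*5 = -126541851305402943823616 / 117032613885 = -1081252884172.50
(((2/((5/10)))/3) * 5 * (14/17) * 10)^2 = 3014.23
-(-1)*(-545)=-545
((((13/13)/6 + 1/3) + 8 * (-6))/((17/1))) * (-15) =1425/34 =41.91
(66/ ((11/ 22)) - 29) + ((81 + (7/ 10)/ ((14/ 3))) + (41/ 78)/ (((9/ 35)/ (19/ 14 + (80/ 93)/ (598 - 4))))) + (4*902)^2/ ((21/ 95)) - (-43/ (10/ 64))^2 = 99784807915952048/ 1696619925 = 58813884.27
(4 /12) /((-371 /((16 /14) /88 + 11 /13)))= -860 /1114113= -0.00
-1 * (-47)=47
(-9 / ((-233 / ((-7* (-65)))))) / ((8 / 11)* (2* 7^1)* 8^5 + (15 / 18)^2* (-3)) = 540540 / 10261300661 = 0.00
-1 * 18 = -18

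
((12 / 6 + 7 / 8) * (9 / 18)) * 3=69 / 16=4.31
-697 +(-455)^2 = 206328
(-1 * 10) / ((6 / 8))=-40 / 3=-13.33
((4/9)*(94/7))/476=94/7497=0.01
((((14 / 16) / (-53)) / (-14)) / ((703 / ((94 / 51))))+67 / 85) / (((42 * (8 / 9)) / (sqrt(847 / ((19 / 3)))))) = 659039777 * sqrt(399) / 53915263360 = 0.24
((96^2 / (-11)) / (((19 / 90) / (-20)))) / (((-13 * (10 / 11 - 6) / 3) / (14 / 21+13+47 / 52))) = 1178323200 / 22477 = 52423.51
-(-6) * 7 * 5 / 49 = 30 / 7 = 4.29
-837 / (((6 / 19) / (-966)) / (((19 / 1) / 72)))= 675656.62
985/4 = 246.25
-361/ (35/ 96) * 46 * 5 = -1594176/ 7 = -227739.43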